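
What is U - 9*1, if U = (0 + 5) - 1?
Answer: -5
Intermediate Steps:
U = 4 (U = 5 - 1 = 4)
U - 9*1 = 4 - 9*1 = 4 - 9 = -5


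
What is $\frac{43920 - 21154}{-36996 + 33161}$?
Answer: $- \frac{22766}{3835} \approx -5.9364$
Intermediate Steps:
$\frac{43920 - 21154}{-36996 + 33161} = \frac{43920 - 21154}{-3835} = 22766 \left(- \frac{1}{3835}\right) = - \frac{22766}{3835}$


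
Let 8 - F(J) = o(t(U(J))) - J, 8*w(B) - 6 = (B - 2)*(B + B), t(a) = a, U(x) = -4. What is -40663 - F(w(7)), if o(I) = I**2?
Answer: -81329/2 ≈ -40665.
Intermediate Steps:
w(B) = 3/4 + B*(-2 + B)/4 (w(B) = 3/4 + ((B - 2)*(B + B))/8 = 3/4 + ((-2 + B)*(2*B))/8 = 3/4 + (2*B*(-2 + B))/8 = 3/4 + B*(-2 + B)/4)
F(J) = -8 + J (F(J) = 8 - ((-4)**2 - J) = 8 - (16 - J) = 8 + (-16 + J) = -8 + J)
-40663 - F(w(7)) = -40663 - (-8 + (3/4 - 1/2*7 + (1/4)*7**2)) = -40663 - (-8 + (3/4 - 7/2 + (1/4)*49)) = -40663 - (-8 + (3/4 - 7/2 + 49/4)) = -40663 - (-8 + 19/2) = -40663 - 1*3/2 = -40663 - 3/2 = -81329/2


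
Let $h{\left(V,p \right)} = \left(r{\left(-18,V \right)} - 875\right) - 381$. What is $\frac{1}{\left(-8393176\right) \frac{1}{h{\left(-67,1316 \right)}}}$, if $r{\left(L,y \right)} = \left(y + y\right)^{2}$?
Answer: $- \frac{4175}{2098294} \approx -0.0019897$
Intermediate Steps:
$r{\left(L,y \right)} = 4 y^{2}$ ($r{\left(L,y \right)} = \left(2 y\right)^{2} = 4 y^{2}$)
$h{\left(V,p \right)} = -1256 + 4 V^{2}$ ($h{\left(V,p \right)} = \left(4 V^{2} - 875\right) - 381 = \left(-875 + 4 V^{2}\right) - 381 = -1256 + 4 V^{2}$)
$\frac{1}{\left(-8393176\right) \frac{1}{h{\left(-67,1316 \right)}}} = \frac{1}{\left(-8393176\right) \frac{1}{-1256 + 4 \left(-67\right)^{2}}} = \frac{1}{\left(-8393176\right) \frac{1}{-1256 + 4 \cdot 4489}} = \frac{1}{\left(-8393176\right) \frac{1}{-1256 + 17956}} = \frac{1}{\left(-8393176\right) \frac{1}{16700}} = \frac{1}{- \frac{2098294}{4175}} = - \frac{4175}{2098294}$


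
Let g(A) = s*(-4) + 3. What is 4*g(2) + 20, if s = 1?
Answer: 16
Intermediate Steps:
g(A) = -1 (g(A) = 1*(-4) + 3 = -4 + 3 = -1)
4*g(2) + 20 = 4*(-1) + 20 = -4 + 20 = 16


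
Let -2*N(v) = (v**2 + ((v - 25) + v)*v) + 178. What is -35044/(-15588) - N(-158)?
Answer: 153979231/3897 ≈ 39512.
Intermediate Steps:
N(v) = -89 - v**2/2 - v*(-25 + 2*v)/2 (N(v) = -((v**2 + ((v - 25) + v)*v) + 178)/2 = -((v**2 + ((-25 + v) + v)*v) + 178)/2 = -((v**2 + (-25 + 2*v)*v) + 178)/2 = -((v**2 + v*(-25 + 2*v)) + 178)/2 = -(178 + v**2 + v*(-25 + 2*v))/2 = -89 - v**2/2 - v*(-25 + 2*v)/2)
-35044/(-15588) - N(-158) = -35044/(-15588) - (-89 - 3/2*(-158)**2 + (25/2)*(-158)) = -35044*(-1/15588) - (-89 - 3/2*24964 - 1975) = 8761/3897 - (-89 - 37446 - 1975) = 8761/3897 - 1*(-39510) = 8761/3897 + 39510 = 153979231/3897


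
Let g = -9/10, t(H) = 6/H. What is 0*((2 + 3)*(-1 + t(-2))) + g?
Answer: -9/10 ≈ -0.90000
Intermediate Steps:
g = -9/10 (g = -9*⅒ = -9/10 ≈ -0.90000)
0*((2 + 3)*(-1 + t(-2))) + g = 0*((2 + 3)*(-1 + 6/(-2))) - 9/10 = 0*(5*(-1 + 6*(-½))) - 9/10 = 0*(5*(-1 - 3)) - 9/10 = 0*(5*(-4)) - 9/10 = 0*(-20) - 9/10 = 0 - 9/10 = -9/10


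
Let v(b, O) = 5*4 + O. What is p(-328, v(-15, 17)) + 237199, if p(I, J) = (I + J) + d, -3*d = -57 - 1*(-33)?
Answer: 236916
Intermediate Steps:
v(b, O) = 20 + O
d = 8 (d = -(-57 - 1*(-33))/3 = -(-57 + 33)/3 = -1/3*(-24) = 8)
p(I, J) = 8 + I + J (p(I, J) = (I + J) + 8 = 8 + I + J)
p(-328, v(-15, 17)) + 237199 = (8 - 328 + (20 + 17)) + 237199 = (8 - 328 + 37) + 237199 = -283 + 237199 = 236916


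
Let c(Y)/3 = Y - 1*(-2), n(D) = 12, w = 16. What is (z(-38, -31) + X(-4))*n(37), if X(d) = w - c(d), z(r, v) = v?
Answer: -108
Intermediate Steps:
c(Y) = 6 + 3*Y (c(Y) = 3*(Y - 1*(-2)) = 3*(Y + 2) = 3*(2 + Y) = 6 + 3*Y)
X(d) = 10 - 3*d (X(d) = 16 - (6 + 3*d) = 16 + (-6 - 3*d) = 10 - 3*d)
(z(-38, -31) + X(-4))*n(37) = (-31 + (10 - 3*(-4)))*12 = (-31 + (10 + 12))*12 = (-31 + 22)*12 = -9*12 = -108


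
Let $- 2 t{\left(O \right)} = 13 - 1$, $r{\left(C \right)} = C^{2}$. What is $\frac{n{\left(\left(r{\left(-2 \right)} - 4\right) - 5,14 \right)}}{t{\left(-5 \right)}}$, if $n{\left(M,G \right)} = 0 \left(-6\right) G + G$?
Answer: $- \frac{7}{3} \approx -2.3333$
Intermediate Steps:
$n{\left(M,G \right)} = G$ ($n{\left(M,G \right)} = 0 G + G = 0 + G = G$)
$t{\left(O \right)} = -6$ ($t{\left(O \right)} = - \frac{13 - 1}{2} = \left(- \frac{1}{2}\right) 12 = -6$)
$\frac{n{\left(\left(r{\left(-2 \right)} - 4\right) - 5,14 \right)}}{t{\left(-5 \right)}} = \frac{14}{-6} = 14 \left(- \frac{1}{6}\right) = - \frac{7}{3}$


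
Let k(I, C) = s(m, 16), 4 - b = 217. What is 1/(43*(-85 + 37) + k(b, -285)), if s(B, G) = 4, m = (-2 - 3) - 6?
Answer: -1/2060 ≈ -0.00048544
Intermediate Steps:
b = -213 (b = 4 - 1*217 = 4 - 217 = -213)
m = -11 (m = -5 - 6 = -11)
k(I, C) = 4
1/(43*(-85 + 37) + k(b, -285)) = 1/(43*(-85 + 37) + 4) = 1/(43*(-48) + 4) = 1/(-2064 + 4) = 1/(-2060) = -1/2060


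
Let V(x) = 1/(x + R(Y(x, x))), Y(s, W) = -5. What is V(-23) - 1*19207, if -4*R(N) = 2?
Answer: -902731/47 ≈ -19207.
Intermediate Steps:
R(N) = -½ (R(N) = -¼*2 = -½)
V(x) = 1/(-½ + x) (V(x) = 1/(x - ½) = 1/(-½ + x))
V(-23) - 1*19207 = 2/(-1 + 2*(-23)) - 1*19207 = 2/(-1 - 46) - 19207 = 2/(-47) - 19207 = 2*(-1/47) - 19207 = -2/47 - 19207 = -902731/47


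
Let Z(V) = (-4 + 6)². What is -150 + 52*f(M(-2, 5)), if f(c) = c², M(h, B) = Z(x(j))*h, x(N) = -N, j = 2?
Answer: 3178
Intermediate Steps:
Z(V) = 4 (Z(V) = 2² = 4)
M(h, B) = 4*h
-150 + 52*f(M(-2, 5)) = -150 + 52*(4*(-2))² = -150 + 52*(-8)² = -150 + 52*64 = -150 + 3328 = 3178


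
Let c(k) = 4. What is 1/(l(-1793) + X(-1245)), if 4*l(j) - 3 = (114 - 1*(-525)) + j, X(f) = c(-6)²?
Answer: -4/1087 ≈ -0.0036799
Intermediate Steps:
X(f) = 16 (X(f) = 4² = 16)
l(j) = 321/2 + j/4 (l(j) = ¾ + ((114 - 1*(-525)) + j)/4 = ¾ + ((114 + 525) + j)/4 = ¾ + (639 + j)/4 = ¾ + (639/4 + j/4) = 321/2 + j/4)
1/(l(-1793) + X(-1245)) = 1/((321/2 + (¼)*(-1793)) + 16) = 1/((321/2 - 1793/4) + 16) = 1/(-1151/4 + 16) = 1/(-1087/4) = -4/1087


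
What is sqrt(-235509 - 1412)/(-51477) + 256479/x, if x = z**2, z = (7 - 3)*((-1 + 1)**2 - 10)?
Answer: 256479/1600 - I*sqrt(236921)/51477 ≈ 160.3 - 0.0094556*I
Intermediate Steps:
z = -40 (z = 4*(0**2 - 10) = 4*(0 - 10) = 4*(-10) = -40)
x = 1600 (x = (-40)**2 = 1600)
sqrt(-235509 - 1412)/(-51477) + 256479/x = sqrt(-235509 - 1412)/(-51477) + 256479/1600 = sqrt(-236921)*(-1/51477) + 256479*(1/1600) = (I*sqrt(236921))*(-1/51477) + 256479/1600 = -I*sqrt(236921)/51477 + 256479/1600 = 256479/1600 - I*sqrt(236921)/51477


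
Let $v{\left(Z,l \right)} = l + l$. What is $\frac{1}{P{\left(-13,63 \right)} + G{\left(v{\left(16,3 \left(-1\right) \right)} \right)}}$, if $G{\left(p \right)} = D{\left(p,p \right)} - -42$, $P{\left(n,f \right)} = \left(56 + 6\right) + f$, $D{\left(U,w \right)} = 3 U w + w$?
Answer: $\frac{1}{269} \approx 0.0037175$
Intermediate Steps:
$D{\left(U,w \right)} = w + 3 U w$ ($D{\left(U,w \right)} = 3 U w + w = w + 3 U w$)
$P{\left(n,f \right)} = 62 + f$
$v{\left(Z,l \right)} = 2 l$
$G{\left(p \right)} = 42 + p \left(1 + 3 p\right)$ ($G{\left(p \right)} = p \left(1 + 3 p\right) - -42 = p \left(1 + 3 p\right) + 42 = 42 + p \left(1 + 3 p\right)$)
$\frac{1}{P{\left(-13,63 \right)} + G{\left(v{\left(16,3 \left(-1\right) \right)} \right)}} = \frac{1}{\left(62 + 63\right) + \left(42 + 2 \cdot 3 \left(-1\right) \left(1 + 3 \cdot 2 \cdot 3 \left(-1\right)\right)\right)} = \frac{1}{125 + \left(42 + 2 \left(-3\right) \left(1 + 3 \cdot 2 \left(-3\right)\right)\right)} = \frac{1}{125 - \left(-42 + 6 \left(1 + 3 \left(-6\right)\right)\right)} = \frac{1}{125 - \left(-42 + 6 \left(1 - 18\right)\right)} = \frac{1}{125 + \left(42 - -102\right)} = \frac{1}{125 + \left(42 + 102\right)} = \frac{1}{125 + 144} = \frac{1}{269}$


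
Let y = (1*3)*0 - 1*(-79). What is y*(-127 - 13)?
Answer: -11060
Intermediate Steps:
y = 79 (y = 3*0 + 79 = 0 + 79 = 79)
y*(-127 - 13) = 79*(-127 - 13) = 79*(-140) = -11060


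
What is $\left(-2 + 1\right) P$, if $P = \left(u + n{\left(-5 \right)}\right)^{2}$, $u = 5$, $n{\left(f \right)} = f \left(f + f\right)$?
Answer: $-3025$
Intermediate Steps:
$n{\left(f \right)} = 2 f^{2}$ ($n{\left(f \right)} = f 2 f = 2 f^{2}$)
$P = 3025$ ($P = \left(5 + 2 \left(-5\right)^{2}\right)^{2} = \left(5 + 2 \cdot 25\right)^{2} = \left(5 + 50\right)^{2} = 55^{2} = 3025$)
$\left(-2 + 1\right) P = \left(-2 + 1\right) 3025 = \left(-1\right) 3025 = -3025$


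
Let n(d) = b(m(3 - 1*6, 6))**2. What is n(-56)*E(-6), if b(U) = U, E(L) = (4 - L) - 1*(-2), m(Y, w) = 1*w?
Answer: 432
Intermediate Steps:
m(Y, w) = w
E(L) = 6 - L (E(L) = (4 - L) + 2 = 6 - L)
n(d) = 36 (n(d) = 6**2 = 36)
n(-56)*E(-6) = 36*(6 - 1*(-6)) = 36*(6 + 6) = 36*12 = 432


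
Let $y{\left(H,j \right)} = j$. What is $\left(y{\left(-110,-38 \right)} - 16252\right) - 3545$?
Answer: $-19835$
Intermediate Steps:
$\left(y{\left(-110,-38 \right)} - 16252\right) - 3545 = \left(-38 - 16252\right) - 3545 = -16290 - 3545 = -19835$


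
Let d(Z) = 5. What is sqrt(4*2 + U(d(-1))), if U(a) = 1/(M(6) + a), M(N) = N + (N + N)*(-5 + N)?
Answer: sqrt(4255)/23 ≈ 2.8361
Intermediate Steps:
M(N) = N + 2*N*(-5 + N) (M(N) = N + (2*N)*(-5 + N) = N + 2*N*(-5 + N))
U(a) = 1/(18 + a) (U(a) = 1/(6*(-9 + 2*6) + a) = 1/(6*(-9 + 12) + a) = 1/(6*3 + a) = 1/(18 + a))
sqrt(4*2 + U(d(-1))) = sqrt(4*2 + 1/(18 + 5)) = sqrt(8 + 1/23) = sqrt(185/23) = sqrt(4255)/23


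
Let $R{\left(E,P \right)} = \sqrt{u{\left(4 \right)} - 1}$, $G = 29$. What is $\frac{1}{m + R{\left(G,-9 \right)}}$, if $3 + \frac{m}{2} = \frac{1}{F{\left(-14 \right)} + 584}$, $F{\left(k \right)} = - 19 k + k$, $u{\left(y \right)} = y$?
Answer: $- \frac{1047926}{5760877} - \frac{174724 \sqrt{3}}{5760877} \approx -0.23444$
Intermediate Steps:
$F{\left(k \right)} = - 18 k$
$m = - \frac{2507}{418}$ ($m = -6 + \frac{2}{\left(-18\right) \left(-14\right) + 584} = -6 + \frac{2}{252 + 584} = -6 + \frac{2}{836} = -6 + 2 \cdot \frac{1}{836} = -6 + \frac{1}{418} = - \frac{2507}{418} \approx -5.9976$)
$R{\left(E,P \right)} = \sqrt{3}$ ($R{\left(E,P \right)} = \sqrt{4 - 1} = \sqrt{3}$)
$\frac{1}{m + R{\left(G,-9 \right)}} = \frac{1}{- \frac{2507}{418} + \sqrt{3}}$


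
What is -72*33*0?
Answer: 0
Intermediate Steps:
-72*33*0 = -2376*0 = 0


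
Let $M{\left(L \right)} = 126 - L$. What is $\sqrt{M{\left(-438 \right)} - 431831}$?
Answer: $i \sqrt{431267} \approx 656.71 i$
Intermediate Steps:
$\sqrt{M{\left(-438 \right)} - 431831} = \sqrt{\left(126 - -438\right) - 431831} = \sqrt{\left(126 + 438\right) - 431831} = \sqrt{564 - 431831} = \sqrt{-431267} = i \sqrt{431267}$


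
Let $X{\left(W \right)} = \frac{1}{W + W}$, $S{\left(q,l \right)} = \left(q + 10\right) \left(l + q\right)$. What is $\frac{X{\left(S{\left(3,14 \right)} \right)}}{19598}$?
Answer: $\frac{1}{8662316} \approx 1.1544 \cdot 10^{-7}$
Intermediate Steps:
$S{\left(q,l \right)} = \left(10 + q\right) \left(l + q\right)$
$X{\left(W \right)} = \frac{1}{2 W}$
$\frac{X{\left(S{\left(3,14 \right)} \right)}}{19598} = \frac{\frac{1}{2} \frac{1}{3^{2} + 10 \cdot 14 + 10 \cdot 3 + 14 \cdot 3}}{19598} = \frac{1}{2 \left(9 + 140 + 30 + 42\right)} \frac{1}{19598} = \frac{1}{2 \cdot 221} \cdot \frac{1}{19598} = \frac{1}{2} \cdot \frac{1}{221} \cdot \frac{1}{19598} = \frac{1}{442} \cdot \frac{1}{19598} = \frac{1}{8662316}$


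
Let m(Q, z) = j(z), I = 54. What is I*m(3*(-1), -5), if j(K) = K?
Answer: -270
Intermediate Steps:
m(Q, z) = z
I*m(3*(-1), -5) = 54*(-5) = -270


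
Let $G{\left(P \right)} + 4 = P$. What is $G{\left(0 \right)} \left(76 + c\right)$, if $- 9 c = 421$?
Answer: $- \frac{1052}{9} \approx -116.89$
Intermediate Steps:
$c = - \frac{421}{9}$ ($c = \left(- \frac{1}{9}\right) 421 = - \frac{421}{9} \approx -46.778$)
$G{\left(P \right)} = -4 + P$
$G{\left(0 \right)} \left(76 + c\right) = \left(-4 + 0\right) \left(76 - \frac{421}{9}\right) = \left(-4\right) \frac{263}{9} = - \frac{1052}{9}$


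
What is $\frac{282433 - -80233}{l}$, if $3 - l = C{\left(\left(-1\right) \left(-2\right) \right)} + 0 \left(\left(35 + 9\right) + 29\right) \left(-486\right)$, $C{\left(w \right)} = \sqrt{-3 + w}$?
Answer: $\frac{543999}{5} + \frac{181333 i}{5} \approx 1.088 \cdot 10^{5} + 36267.0 i$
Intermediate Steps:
$l = 3 - i$ ($l = 3 - \left(\sqrt{-3 - -2} + 0 \left(\left(35 + 9\right) + 29\right) \left(-486\right)\right) = 3 - \left(\sqrt{-3 + 2} + 0 \left(44 + 29\right) \left(-486\right)\right) = 3 - \left(\sqrt{-1} + 0 \cdot 73 \left(-486\right)\right) = 3 - \left(i + 0 \left(-486\right)\right) = 3 - \left(i + 0\right) = 3 - i \approx 3.0 - 1.0 i$)
$\frac{282433 - -80233}{l} = \frac{282433 - -80233}{3 - i} = \left(282433 + 80233\right) \frac{3 + i}{10} = 362666 \frac{3 + i}{10} = \frac{181333 \left(3 + i\right)}{5}$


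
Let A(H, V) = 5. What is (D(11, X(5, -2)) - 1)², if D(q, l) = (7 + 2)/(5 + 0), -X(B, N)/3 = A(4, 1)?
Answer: 16/25 ≈ 0.64000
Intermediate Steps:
X(B, N) = -15 (X(B, N) = -3*5 = -15)
D(q, l) = 9/5
(D(11, X(5, -2)) - 1)² = (9/5 - 1)² = (⅘)² = 16/25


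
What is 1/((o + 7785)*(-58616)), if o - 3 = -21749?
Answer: 1/818337976 ≈ 1.2220e-9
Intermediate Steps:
o = -21746 (o = 3 - 21749 = -21746)
1/((o + 7785)*(-58616)) = 1/((-21746 + 7785)*(-58616)) = -1/58616/(-13961) = -1/13961*(-1/58616) = 1/818337976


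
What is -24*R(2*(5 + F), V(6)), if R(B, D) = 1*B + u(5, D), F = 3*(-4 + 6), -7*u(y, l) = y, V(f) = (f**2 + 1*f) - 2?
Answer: -3576/7 ≈ -510.86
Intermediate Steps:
V(f) = -2 + f + f**2 (V(f) = (f**2 + f) - 2 = (f + f**2) - 2 = -2 + f + f**2)
u(y, l) = -y/7
F = 6 (F = 3*2 = 6)
R(B, D) = -5/7 + B (R(B, D) = 1*B - 1/7*5 = B - 5/7 = -5/7 + B)
-24*R(2*(5 + F), V(6)) = -24*(-5/7 + 2*(5 + 6)) = -24*(-5/7 + 2*11) = -24*(-5/7 + 22) = -24*149/7 = -3576/7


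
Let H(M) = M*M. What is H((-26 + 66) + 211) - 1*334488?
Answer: -271487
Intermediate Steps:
H(M) = M²
H((-26 + 66) + 211) - 1*334488 = ((-26 + 66) + 211)² - 1*334488 = (40 + 211)² - 334488 = 251² - 334488 = 63001 - 334488 = -271487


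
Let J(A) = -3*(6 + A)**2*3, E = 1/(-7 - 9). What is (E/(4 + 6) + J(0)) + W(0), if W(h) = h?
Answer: -51841/160 ≈ -324.01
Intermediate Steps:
E = -1/16 (E = 1/(-16) = -1/16 ≈ -0.062500)
J(A) = -9*(6 + A)**2
(E/(4 + 6) + J(0)) + W(0) = (-1/16/(4 + 6) - 9*(6 + 0)**2) + 0 = (-1/16/10 - 9*6**2) + 0 = ((1/10)*(-1/16) - 9*36) + 0 = (-1/160 - 324) + 0 = -51841/160 + 0 = -51841/160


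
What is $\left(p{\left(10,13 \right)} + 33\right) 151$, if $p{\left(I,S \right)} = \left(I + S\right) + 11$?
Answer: $10117$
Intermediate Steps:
$p{\left(I,S \right)} = 11 + I + S$
$\left(p{\left(10,13 \right)} + 33\right) 151 = \left(\left(11 + 10 + 13\right) + 33\right) 151 = \left(34 + 33\right) 151 = 67 \cdot 151 = 10117$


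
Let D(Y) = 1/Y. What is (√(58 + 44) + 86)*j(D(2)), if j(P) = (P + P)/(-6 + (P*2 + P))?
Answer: -172/9 - 2*√102/9 ≈ -21.355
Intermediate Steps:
j(P) = 2*P/(-6 + 3*P) (j(P) = (2*P)/(-6 + (2*P + P)) = (2*P)/(-6 + 3*P) = 2*P/(-6 + 3*P))
(√(58 + 44) + 86)*j(D(2)) = (√(58 + 44) + 86)*((⅔)/(2*(-2 + 1/2))) = (√102 + 86)*((⅔)*(½)/(-2 + ½)) = (86 + √102)*((⅔)*(½)/(-3/2)) = (86 + √102)*((⅔)*(½)*(-⅔)) = (86 + √102)*(-2/9) = -172/9 - 2*√102/9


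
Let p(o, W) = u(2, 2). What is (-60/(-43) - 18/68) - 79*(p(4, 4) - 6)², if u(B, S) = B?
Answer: -1846315/1462 ≈ -1262.9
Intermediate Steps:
p(o, W) = 2
(-60/(-43) - 18/68) - 79*(p(4, 4) - 6)² = (-60/(-43) - 18/68) - 79*(2 - 6)² = (-60*(-1/43) - 18*1/68) - 79*(-4)² = (60/43 - 9/34) - 79*16 = 1653/1462 - 1264 = -1846315/1462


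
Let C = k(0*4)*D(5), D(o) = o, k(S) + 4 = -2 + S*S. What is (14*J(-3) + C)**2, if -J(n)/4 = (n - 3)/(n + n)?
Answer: 7396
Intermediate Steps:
k(S) = -6 + S**2 (k(S) = -4 + (-2 + S*S) = -4 + (-2 + S**2) = -6 + S**2)
J(n) = -2*(-3 + n)/n (J(n) = -4*(n - 3)/(n + n) = -4*(-3 + n)/(2*n) = -4*(-3 + n)*1/(2*n) = -2*(-3 + n)/n)
C = -30 (C = (-6 + (0*4)**2)*5 = (-6 + 0**2)*5 = (-6 + 0)*5 = -6*5 = -30)
(14*J(-3) + C)**2 = (14*(-2 + 6/(-3)) - 30)**2 = (14*(-2 + 6*(-1/3)) - 30)**2 = (14*(-2 - 2) - 30)**2 = (14*(-4) - 30)**2 = (-56 - 30)**2 = (-86)**2 = 7396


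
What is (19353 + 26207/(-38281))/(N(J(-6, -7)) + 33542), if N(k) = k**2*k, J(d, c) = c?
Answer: 740825986/1270890919 ≈ 0.58292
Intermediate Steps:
N(k) = k**3
(19353 + 26207/(-38281))/(N(J(-6, -7)) + 33542) = (19353 + 26207/(-38281))/((-7)**3 + 33542) = (19353 + 26207*(-1/38281))/(-343 + 33542) = (19353 - 26207/38281)/33199 = (740825986/38281)*(1/33199) = 740825986/1270890919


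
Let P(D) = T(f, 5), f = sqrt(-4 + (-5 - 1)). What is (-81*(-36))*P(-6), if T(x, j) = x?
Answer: 2916*I*sqrt(10) ≈ 9221.2*I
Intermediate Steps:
f = I*sqrt(10) (f = sqrt(-4 - 6) = sqrt(-10) = I*sqrt(10) ≈ 3.1623*I)
P(D) = I*sqrt(10)
(-81*(-36))*P(-6) = (-81*(-36))*(I*sqrt(10)) = 2916*(I*sqrt(10)) = 2916*I*sqrt(10)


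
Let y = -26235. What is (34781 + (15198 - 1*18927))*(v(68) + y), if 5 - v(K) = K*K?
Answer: -958078408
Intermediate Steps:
v(K) = 5 - K² (v(K) = 5 - K*K = 5 - K²)
(34781 + (15198 - 1*18927))*(v(68) + y) = (34781 + (15198 - 1*18927))*((5 - 1*68²) - 26235) = (34781 + (15198 - 18927))*((5 - 1*4624) - 26235) = (34781 - 3729)*((5 - 4624) - 26235) = 31052*(-4619 - 26235) = 31052*(-30854) = -958078408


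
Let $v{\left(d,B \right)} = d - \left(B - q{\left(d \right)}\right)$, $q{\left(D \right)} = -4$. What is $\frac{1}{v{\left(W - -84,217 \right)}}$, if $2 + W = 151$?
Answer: $\frac{1}{12} \approx 0.083333$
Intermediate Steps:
$W = 149$ ($W = -2 + 151 = 149$)
$v{\left(d,B \right)} = -4 + d - B$ ($v{\left(d,B \right)} = d - \left(B - -4\right) = d - \left(B + 4\right) = d - \left(4 + B\right) = -4 + d - B$)
$\frac{1}{v{\left(W - -84,217 \right)}} = \frac{1}{-4 + \left(149 - -84\right) - 217} = \frac{1}{-4 + \left(149 + 84\right) - 217} = \frac{1}{-4 + 233 - 217} = \frac{1}{12}$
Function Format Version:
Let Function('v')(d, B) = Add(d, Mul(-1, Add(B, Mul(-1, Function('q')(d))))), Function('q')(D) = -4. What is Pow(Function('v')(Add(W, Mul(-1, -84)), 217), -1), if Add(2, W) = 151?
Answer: Rational(1, 12) ≈ 0.083333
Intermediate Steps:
W = 149 (W = Add(-2, 151) = 149)
Function('v')(d, B) = Add(-4, d, Mul(-1, B)) (Function('v')(d, B) = Add(d, Mul(-1, Add(B, Mul(-1, -4)))) = Add(d, Mul(-1, Add(B, 4))) = Add(d, Mul(-1, Add(4, B))) = Add(d, Add(-4, Mul(-1, B))) = Add(-4, d, Mul(-1, B)))
Pow(Function('v')(Add(W, Mul(-1, -84)), 217), -1) = Pow(Add(-4, Add(149, Mul(-1, -84)), Mul(-1, 217)), -1) = Pow(Add(-4, Add(149, 84), -217), -1) = Pow(Add(-4, 233, -217), -1) = Pow(12, -1) = Rational(1, 12)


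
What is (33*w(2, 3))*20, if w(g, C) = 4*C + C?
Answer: 9900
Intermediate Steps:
w(g, C) = 5*C
(33*w(2, 3))*20 = (33*(5*3))*20 = (33*15)*20 = 495*20 = 9900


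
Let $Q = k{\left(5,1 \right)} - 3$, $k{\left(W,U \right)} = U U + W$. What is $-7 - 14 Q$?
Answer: $-49$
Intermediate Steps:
$k{\left(W,U \right)} = W + U^{2}$ ($k{\left(W,U \right)} = U^{2} + W = W + U^{2}$)
$Q = 3$ ($Q = \left(5 + 1^{2}\right) - 3 = \left(5 + 1\right) - 3 = 6 - 3 = 3$)
$-7 - 14 Q = -7 - 42 = -49$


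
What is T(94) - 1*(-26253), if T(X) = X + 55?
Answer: 26402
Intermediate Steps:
T(X) = 55 + X
T(94) - 1*(-26253) = (55 + 94) - 1*(-26253) = 149 + 26253 = 26402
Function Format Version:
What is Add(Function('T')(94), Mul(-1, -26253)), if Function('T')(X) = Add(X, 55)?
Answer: 26402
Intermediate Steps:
Function('T')(X) = Add(55, X)
Add(Function('T')(94), Mul(-1, -26253)) = Add(Add(55, 94), Mul(-1, -26253)) = Add(149, 26253) = 26402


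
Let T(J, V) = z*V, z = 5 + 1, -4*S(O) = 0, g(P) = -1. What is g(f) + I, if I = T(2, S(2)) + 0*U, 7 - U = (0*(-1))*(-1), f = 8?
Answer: -1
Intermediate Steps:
S(O) = 0 (S(O) = -1/4*0 = 0)
z = 6
T(J, V) = 6*V
U = 7 (U = 7 - 0*(-1)*(-1) = 7 - 0*(-1) = 7 - 1*0 = 7 + 0 = 7)
I = 0 (I = 6*0 + 0*7 = 0 + 0 = 0)
g(f) + I = -1 + 0 = -1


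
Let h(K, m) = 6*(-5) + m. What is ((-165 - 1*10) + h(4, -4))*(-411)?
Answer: 85899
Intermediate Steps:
h(K, m) = -30 + m
((-165 - 1*10) + h(4, -4))*(-411) = ((-165 - 1*10) + (-30 - 4))*(-411) = ((-165 - 10) - 34)*(-411) = (-175 - 34)*(-411) = -209*(-411) = 85899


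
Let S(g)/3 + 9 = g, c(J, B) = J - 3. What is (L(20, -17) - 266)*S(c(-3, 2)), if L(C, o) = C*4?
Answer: 8370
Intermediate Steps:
c(J, B) = -3 + J
S(g) = -27 + 3*g
L(C, o) = 4*C
(L(20, -17) - 266)*S(c(-3, 2)) = (4*20 - 266)*(-27 + 3*(-3 - 3)) = (80 - 266)*(-27 + 3*(-6)) = -186*(-27 - 18) = -186*(-45) = 8370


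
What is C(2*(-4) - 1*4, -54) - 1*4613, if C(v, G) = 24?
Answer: -4589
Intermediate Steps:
C(2*(-4) - 1*4, -54) - 1*4613 = 24 - 1*4613 = 24 - 4613 = -4589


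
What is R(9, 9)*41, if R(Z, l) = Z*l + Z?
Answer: 3690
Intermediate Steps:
R(Z, l) = Z + Z*l
R(9, 9)*41 = (9*(1 + 9))*41 = (9*10)*41 = 90*41 = 3690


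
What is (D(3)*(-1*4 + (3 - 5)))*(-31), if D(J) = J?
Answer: 558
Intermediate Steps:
(D(3)*(-1*4 + (3 - 5)))*(-31) = (3*(-1*4 + (3 - 5)))*(-31) = (3*(-4 - 2))*(-31) = (3*(-6))*(-31) = -18*(-31) = 558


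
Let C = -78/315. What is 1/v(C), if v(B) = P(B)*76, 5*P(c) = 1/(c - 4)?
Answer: -223/798 ≈ -0.27945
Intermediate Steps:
C = -26/105 (C = -78*1/315 = -26/105 ≈ -0.24762)
P(c) = 1/(5*(-4 + c)) (P(c) = 1/(5*(c - 4)) = 1/(5*(-4 + c)))
v(B) = 76/(5*(-4 + B)) (v(B) = (1/(5*(-4 + B)))*76 = 76/(5*(-4 + B)))
1/v(C) = 1/(76/(5*(-4 - 26/105))) = 1/(76/(5*(-446/105))) = 1/((76/5)*(-105/446)) = 1/(-798/223) = -223/798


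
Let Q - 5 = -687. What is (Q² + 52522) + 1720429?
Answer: 2238075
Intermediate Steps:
Q = -682 (Q = 5 - 687 = -682)
(Q² + 52522) + 1720429 = ((-682)² + 52522) + 1720429 = (465124 + 52522) + 1720429 = 517646 + 1720429 = 2238075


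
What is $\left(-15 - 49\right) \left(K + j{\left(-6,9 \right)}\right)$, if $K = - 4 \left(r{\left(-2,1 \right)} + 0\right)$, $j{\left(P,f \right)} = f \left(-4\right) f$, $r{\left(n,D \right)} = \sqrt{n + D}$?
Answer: $20736 + 256 i \approx 20736.0 + 256.0 i$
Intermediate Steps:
$r{\left(n,D \right)} = \sqrt{D + n}$
$j{\left(P,f \right)} = - 4 f^{2}$ ($j{\left(P,f \right)} = - 4 f f = - 4 f^{2}$)
$K = - 4 i$ ($K = - 4 \left(\sqrt{1 - 2} + 0\right) = - 4 \left(\sqrt{-1} + 0\right) = - 4 \left(i + 0\right) = - 4 i \approx - 4.0 i$)
$\left(-15 - 49\right) \left(K + j{\left(-6,9 \right)}\right) = \left(-15 - 49\right) \left(- 4 i - 4 \cdot 9^{2}\right) = - 64 \left(- 4 i - 324\right) = - 64 \left(-324 - 4 i\right) = 20736 + 256 i$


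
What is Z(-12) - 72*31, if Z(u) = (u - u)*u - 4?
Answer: -2236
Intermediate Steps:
Z(u) = -4 (Z(u) = 0*u - 4 = 0 - 4 = -4)
Z(-12) - 72*31 = -4 - 72*31 = -4 - 2232 = -2236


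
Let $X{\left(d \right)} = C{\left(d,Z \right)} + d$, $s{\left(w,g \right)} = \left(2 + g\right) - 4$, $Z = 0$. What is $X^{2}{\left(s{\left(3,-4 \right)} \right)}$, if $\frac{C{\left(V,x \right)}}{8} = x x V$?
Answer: $36$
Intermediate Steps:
$C{\left(V,x \right)} = 8 V x^{2}$ ($C{\left(V,x \right)} = 8 x x V = 8 x^{2} V = 8 V x^{2}$)
$s{\left(w,g \right)} = -2 + g$
$X{\left(d \right)} = d$ ($X{\left(d \right)} = 8 d 0^{2} + d = 8 d 0 + d = 0 + d = d$)
$X^{2}{\left(s{\left(3,-4 \right)} \right)} = \left(-2 - 4\right)^{2} = \left(-6\right)^{2} = 36$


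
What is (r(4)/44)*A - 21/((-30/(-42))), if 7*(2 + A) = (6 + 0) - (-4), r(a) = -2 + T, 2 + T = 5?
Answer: -11324/385 ≈ -29.413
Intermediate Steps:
T = 3 (T = -2 + 5 = 3)
r(a) = 1 (r(a) = -2 + 3 = 1)
A = -4/7 (A = -2 + ((6 + 0) - (-4))/7 = -2 + (6 - 1*(-4))/7 = -2 + (6 + 4)/7 = -2 + (⅐)*10 = -2 + 10/7 = -4/7 ≈ -0.57143)
(r(4)/44)*A - 21/((-30/(-42))) = (1/44)*(-4/7) - 21/((-30/(-42))) = (1*(1/44))*(-4/7) - 21/((-30*(-1/42))) = (1/44)*(-4/7) - 21/5/7 = -1/77 - 21*7/5 = -1/77 - 147/5 = -11324/385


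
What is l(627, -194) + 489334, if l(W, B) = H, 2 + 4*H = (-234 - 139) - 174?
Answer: 1956787/4 ≈ 4.8920e+5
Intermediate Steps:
H = -549/4 (H = -½ + ((-234 - 139) - 174)/4 = -½ + (-373 - 174)/4 = -½ + (¼)*(-547) = -½ - 547/4 = -549/4 ≈ -137.25)
l(W, B) = -549/4
l(627, -194) + 489334 = -549/4 + 489334 = 1956787/4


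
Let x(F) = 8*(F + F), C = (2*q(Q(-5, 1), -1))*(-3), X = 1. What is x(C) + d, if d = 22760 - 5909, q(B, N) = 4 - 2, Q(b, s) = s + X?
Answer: 16659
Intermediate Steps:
Q(b, s) = 1 + s (Q(b, s) = s + 1 = 1 + s)
q(B, N) = 2
C = -12 (C = (2*2)*(-3) = 4*(-3) = -12)
x(F) = 16*F (x(F) = 8*(2*F) = 16*F)
d = 16851
x(C) + d = 16*(-12) + 16851 = -192 + 16851 = 16659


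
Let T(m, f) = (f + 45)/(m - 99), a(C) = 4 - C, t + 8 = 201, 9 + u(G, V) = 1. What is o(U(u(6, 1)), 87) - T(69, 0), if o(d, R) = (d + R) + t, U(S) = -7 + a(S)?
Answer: 573/2 ≈ 286.50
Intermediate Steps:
u(G, V) = -8 (u(G, V) = -9 + 1 = -8)
t = 193 (t = -8 + 201 = 193)
T(m, f) = (45 + f)/(-99 + m)
U(S) = -3 - S (U(S) = -7 + (4 - S) = -3 - S)
o(d, R) = 193 + R + d (o(d, R) = (d + R) + 193 = (R + d) + 193 = 193 + R + d)
o(U(u(6, 1)), 87) - T(69, 0) = (193 + 87 + (-3 - 1*(-8))) - (45 + 0)/(-99 + 69) = (193 + 87 + (-3 + 8)) - 45/(-30) = (193 + 87 + 5) - (-1)*45/30 = 285 - 1*(-3/2) = 285 + 3/2 = 573/2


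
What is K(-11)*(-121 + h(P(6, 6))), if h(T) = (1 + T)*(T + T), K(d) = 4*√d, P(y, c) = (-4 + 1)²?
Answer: 236*I*√11 ≈ 782.72*I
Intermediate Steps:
P(y, c) = 9 (P(y, c) = (-3)² = 9)
h(T) = 2*T*(1 + T) (h(T) = (1 + T)*(2*T) = 2*T*(1 + T))
K(-11)*(-121 + h(P(6, 6))) = (4*√(-11))*(-121 + 2*9*(1 + 9)) = (4*(I*√11))*(-121 + 2*9*10) = (4*I*√11)*(-121 + 180) = (4*I*√11)*59 = 236*I*√11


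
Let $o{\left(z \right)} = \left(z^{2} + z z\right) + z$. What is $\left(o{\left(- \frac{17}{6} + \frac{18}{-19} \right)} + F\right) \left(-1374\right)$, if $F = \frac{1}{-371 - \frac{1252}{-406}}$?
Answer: $- \frac{2756650975136}{80886021} \approx -34081.0$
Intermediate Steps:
$o{\left(z \right)} = z + 2 z^{2}$ ($o{\left(z \right)} = \left(z^{2} + z^{2}\right) + z = 2 z^{2} + z = z + 2 z^{2}$)
$F = - \frac{203}{74687}$ ($F = \frac{1}{-371 - - \frac{626}{203}} = \frac{1}{-371 + \frac{626}{203}} = \frac{1}{- \frac{74687}{203}} = - \frac{203}{74687} \approx -0.002718$)
$\left(o{\left(- \frac{17}{6} + \frac{18}{-19} \right)} + F\right) \left(-1374\right) = \left(\left(- \frac{17}{6} + \frac{18}{-19}\right) \left(1 + 2 \left(- \frac{17}{6} + \frac{18}{-19}\right)\right) - \frac{203}{74687}\right) \left(-1374\right) = \left(\left(\left(-17\right) \frac{1}{6} + 18 \left(- \frac{1}{19}\right)\right) \left(1 + 2 \left(\left(-17\right) \frac{1}{6} + 18 \left(- \frac{1}{19}\right)\right)\right) - \frac{203}{74687}\right) \left(-1374\right) = \left(\left(- \frac{17}{6} - \frac{18}{19}\right) \left(1 + 2 \left(- \frac{17}{6} - \frac{18}{19}\right)\right) - \frac{203}{74687}\right) \left(-1374\right) = \left(- \frac{431 \left(1 + 2 \left(- \frac{431}{114}\right)\right)}{114} - \frac{203}{74687}\right) \left(-1374\right) = \left(- \frac{431 \left(1 - \frac{431}{57}\right)}{114} - \frac{203}{74687}\right) \left(-1374\right) = \left(\left(- \frac{431}{114}\right) \left(- \frac{374}{57}\right) - \frac{203}{74687}\right) \left(-1374\right) = \left(\frac{80597}{3249} - \frac{203}{74687}\right) \left(-1374\right) = \frac{6018888592}{242658063} \left(-1374\right) = - \frac{2756650975136}{80886021}$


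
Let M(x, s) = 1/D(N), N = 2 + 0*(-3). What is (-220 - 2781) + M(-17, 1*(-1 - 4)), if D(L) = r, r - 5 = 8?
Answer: -39012/13 ≈ -3000.9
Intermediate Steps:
N = 2 (N = 2 + 0 = 2)
r = 13 (r = 5 + 8 = 13)
D(L) = 13
M(x, s) = 1/13
(-220 - 2781) + M(-17, 1*(-1 - 4)) = (-220 - 2781) + 1/13 = -3001 + 1/13 = -39012/13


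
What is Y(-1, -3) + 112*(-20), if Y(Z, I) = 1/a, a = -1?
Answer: -2241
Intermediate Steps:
Y(Z, I) = -1 (Y(Z, I) = 1/(-1) = -1)
Y(-1, -3) + 112*(-20) = -1 + 112*(-20) = -1 - 2240 = -2241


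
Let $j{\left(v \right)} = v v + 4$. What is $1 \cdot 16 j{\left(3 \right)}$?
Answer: $208$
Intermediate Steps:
$j{\left(v \right)} = 4 + v^{2}$ ($j{\left(v \right)} = v^{2} + 4 = 4 + v^{2}$)
$1 \cdot 16 j{\left(3 \right)} = 1 \cdot 16 \left(4 + 3^{2}\right) = 16 \left(4 + 9\right) = 16 \cdot 13 = 208$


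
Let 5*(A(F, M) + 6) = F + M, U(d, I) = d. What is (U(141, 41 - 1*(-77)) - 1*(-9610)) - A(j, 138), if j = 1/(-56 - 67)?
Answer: 5983582/615 ≈ 9729.4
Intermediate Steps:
j = -1/123 (j = 1/(-123) = -1/123 ≈ -0.0081301)
A(F, M) = -6 + F/5 + M/5 (A(F, M) = -6 + (F + M)/5 = -6 + (F/5 + M/5) = -6 + F/5 + M/5)
(U(141, 41 - 1*(-77)) - 1*(-9610)) - A(j, 138) = (141 - 1*(-9610)) - (-6 + (⅕)*(-1/123) + (⅕)*138) = (141 + 9610) - (-6 - 1/615 + 138/5) = 9751 - 1*13283/615 = 9751 - 13283/615 = 5983582/615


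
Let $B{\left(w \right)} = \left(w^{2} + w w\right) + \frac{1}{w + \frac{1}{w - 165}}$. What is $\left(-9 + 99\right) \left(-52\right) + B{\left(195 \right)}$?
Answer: $\frac{417585900}{5851} \approx 71370.0$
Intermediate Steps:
$B{\left(w \right)} = \frac{1}{w + \frac{1}{-165 + w}} + 2 w^{2}$ ($B{\left(w \right)} = \left(w^{2} + w^{2}\right) + \frac{1}{w + \frac{1}{-165 + w}} = 2 w^{2} + \frac{1}{w + \frac{1}{-165 + w}} = \frac{1}{w + \frac{1}{-165 + w}} + 2 w^{2}$)
$\left(-9 + 99\right) \left(-52\right) + B{\left(195 \right)} = \left(-9 + 99\right) \left(-52\right) + \frac{-165 + 195 - 330 \cdot 195^{3} + 2 \cdot 195^{2} + 2 \cdot 195^{4}}{1 + 195^{2} - 32175} = 90 \left(-52\right) + \frac{-165 + 195 - 2446908750 + 2 \cdot 38025 + 2 \cdot 1445900625}{1 + 38025 - 32175} = -4680 + \frac{-165 + 195 - 2446908750 + 76050 + 2891801250}{5851} = -4680 + \frac{1}{5851} \cdot 444968580 = -4680 + \frac{444968580}{5851} = \frac{417585900}{5851}$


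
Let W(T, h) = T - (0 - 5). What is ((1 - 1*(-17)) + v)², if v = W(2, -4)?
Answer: 625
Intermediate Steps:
W(T, h) = 5 + T (W(T, h) = T - 1*(-5) = T + 5 = 5 + T)
v = 7 (v = 5 + 2 = 7)
((1 - 1*(-17)) + v)² = ((1 - 1*(-17)) + 7)² = ((1 + 17) + 7)² = (18 + 7)² = 25² = 625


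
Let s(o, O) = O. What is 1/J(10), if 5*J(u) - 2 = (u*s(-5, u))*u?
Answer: 5/1002 ≈ 0.0049900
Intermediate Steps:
J(u) = 2/5 + u**3/5 (J(u) = 2/5 + ((u*u)*u)/5 = 2/5 + (u**2*u)/5 = 2/5 + u**3/5)
1/J(10) = 1/(2/5 + (1/5)*10**3) = 1/(2/5 + (1/5)*1000) = 1/(2/5 + 200) = 1/(1002/5) = 5/1002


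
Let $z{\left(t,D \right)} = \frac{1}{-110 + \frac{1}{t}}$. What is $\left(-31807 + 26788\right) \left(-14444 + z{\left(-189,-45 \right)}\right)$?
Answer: $\frac{1507232767467}{20791} \approx 7.2494 \cdot 10^{7}$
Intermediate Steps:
$\left(-31807 + 26788\right) \left(-14444 + z{\left(-189,-45 \right)}\right) = \left(-31807 + 26788\right) \left(-14444 - - \frac{189}{-1 + 110 \left(-189\right)}\right) = - 5019 \left(-14444 - - \frac{189}{-1 - 20790}\right) = - 5019 \left(-14444 - - \frac{189}{-20791}\right) = - 5019 \left(-14444 - \left(-189\right) \left(- \frac{1}{20791}\right)\right) = - 5019 \left(-14444 - \frac{189}{20791}\right) = \left(-5019\right) \left(- \frac{300305393}{20791}\right) = \frac{1507232767467}{20791}$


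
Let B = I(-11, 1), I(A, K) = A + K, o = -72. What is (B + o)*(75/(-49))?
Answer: 6150/49 ≈ 125.51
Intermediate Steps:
B = -10 (B = -11 + 1 = -10)
(B + o)*(75/(-49)) = (-10 - 72)*(75/(-49)) = -6150*(-1)/49 = -82*(-75/49) = 6150/49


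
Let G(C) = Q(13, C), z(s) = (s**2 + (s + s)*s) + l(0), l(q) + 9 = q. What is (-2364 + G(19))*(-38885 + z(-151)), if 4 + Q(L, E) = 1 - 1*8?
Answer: -70083875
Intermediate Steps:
l(q) = -9 + q
Q(L, E) = -11 (Q(L, E) = -4 + (1 - 1*8) = -4 + (1 - 8) = -4 - 7 = -11)
z(s) = -9 + 3*s**2 (z(s) = (s**2 + (s + s)*s) + (-9 + 0) = (s**2 + (2*s)*s) - 9 = (s**2 + 2*s**2) - 9 = 3*s**2 - 9 = -9 + 3*s**2)
G(C) = -11
(-2364 + G(19))*(-38885 + z(-151)) = (-2364 - 11)*(-38885 + (-9 + 3*(-151)**2)) = -2375*(-38885 + (-9 + 3*22801)) = -2375*(-38885 + (-9 + 68403)) = -2375*(-38885 + 68394) = -2375*29509 = -70083875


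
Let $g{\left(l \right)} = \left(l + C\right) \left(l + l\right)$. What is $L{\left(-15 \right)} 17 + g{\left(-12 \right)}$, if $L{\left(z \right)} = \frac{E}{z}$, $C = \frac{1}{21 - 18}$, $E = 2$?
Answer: $\frac{4166}{15} \approx 277.73$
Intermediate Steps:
$C = \frac{1}{3} \approx 0.33333$
$g{\left(l \right)} = 2 l \left(\frac{1}{3} + l\right)$ ($g{\left(l \right)} = \left(l + \frac{1}{3}\right) \left(l + l\right) = \left(\frac{1}{3} + l\right) 2 l = 2 l \left(\frac{1}{3} + l\right)$)
$L{\left(z \right)} = \frac{2}{z}$
$L{\left(-15 \right)} 17 + g{\left(-12 \right)} = \frac{2}{-15} \cdot 17 + \frac{2}{3} \left(-12\right) \left(1 + 3 \left(-12\right)\right) = 2 \left(- \frac{1}{15}\right) 17 + \frac{2}{3} \left(-12\right) \left(1 - 36\right) = \left(- \frac{2}{15}\right) 17 + \frac{2}{3} \left(-12\right) \left(-35\right) = - \frac{34}{15} + 280 = \frac{4166}{15}$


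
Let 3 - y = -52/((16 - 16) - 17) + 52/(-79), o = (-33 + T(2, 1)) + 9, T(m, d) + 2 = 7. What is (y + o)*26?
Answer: -642512/1343 ≈ -478.42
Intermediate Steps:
T(m, d) = 5 (T(m, d) = -2 + 7 = 5)
o = -19 (o = (-33 + 5) + 9 = -28 + 9 = -19)
y = 805/1343 (y = 3 - (-52/((16 - 16) - 17) + 52/(-79)) = 3 - (-52/(0 - 17) + 52*(-1/79)) = 3 - (-52/(-17) - 52/79) = 3 - (-52*(-1/17) - 52/79) = 3 - (52/17 - 52/79) = 3 - 1*3224/1343 = 3 - 3224/1343 = 805/1343 ≈ 0.59940)
(y + o)*26 = (805/1343 - 19)*26 = -24712/1343*26 = -642512/1343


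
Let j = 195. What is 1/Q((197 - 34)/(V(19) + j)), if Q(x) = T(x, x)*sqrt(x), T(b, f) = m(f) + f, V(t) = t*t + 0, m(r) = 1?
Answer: 1112*sqrt(22657)/117197 ≈ 1.4282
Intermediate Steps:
V(t) = t**2 (V(t) = t**2 + 0 = t**2)
T(b, f) = 1 + f
Q(x) = sqrt(x)*(1 + x) (Q(x) = (1 + x)*sqrt(x) = sqrt(x)*(1 + x))
1/Q((197 - 34)/(V(19) + j)) = 1/(sqrt((197 - 34)/(19**2 + 195))*(1 + (197 - 34)/(19**2 + 195))) = 1/(sqrt(163/(361 + 195))*(1 + 163/(361 + 195))) = 1/(sqrt(163/556)*(1 + 163/556)) = 1/((sqrt(22657)/278)*(719/556)) = 1/(719*sqrt(22657)/154568) = 1112*sqrt(22657)/117197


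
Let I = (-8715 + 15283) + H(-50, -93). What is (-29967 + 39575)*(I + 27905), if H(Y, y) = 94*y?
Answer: 247223448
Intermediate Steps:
I = -2174 (I = (-8715 + 15283) + 94*(-93) = 6568 - 8742 = -2174)
(-29967 + 39575)*(I + 27905) = (-29967 + 39575)*(-2174 + 27905) = 9608*25731 = 247223448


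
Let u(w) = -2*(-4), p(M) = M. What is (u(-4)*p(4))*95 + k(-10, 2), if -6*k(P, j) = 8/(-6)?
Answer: 27362/9 ≈ 3040.2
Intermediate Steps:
k(P, j) = 2/9 (k(P, j) = -4/(3*(-6)) = -4*(-1)/(3*6) = -⅙*(-4/3) = 2/9)
u(w) = 8
(u(-4)*p(4))*95 + k(-10, 2) = (8*4)*95 + 2/9 = 32*95 + 2/9 = 3040 + 2/9 = 27362/9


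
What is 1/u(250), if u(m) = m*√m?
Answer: √10/12500 ≈ 0.00025298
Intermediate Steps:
u(m) = m^(3/2)
1/u(250) = 1/(250^(3/2)) = 1/(1250*√10) = √10/12500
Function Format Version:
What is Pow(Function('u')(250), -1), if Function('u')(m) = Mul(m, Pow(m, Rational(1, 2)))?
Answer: Mul(Rational(1, 12500), Pow(10, Rational(1, 2))) ≈ 0.00025298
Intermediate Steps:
Function('u')(m) = Pow(m, Rational(3, 2))
Pow(Function('u')(250), -1) = Pow(Pow(250, Rational(3, 2)), -1) = Pow(Mul(1250, Pow(10, Rational(1, 2))), -1) = Mul(Rational(1, 12500), Pow(10, Rational(1, 2)))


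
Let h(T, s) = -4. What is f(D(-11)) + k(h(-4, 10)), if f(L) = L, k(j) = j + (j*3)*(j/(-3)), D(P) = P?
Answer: -31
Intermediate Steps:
k(j) = j - j² (k(j) = j + (3*j)*(j*(-⅓)) = j + (3*j)*(-j/3) = j - j²)
f(D(-11)) + k(h(-4, 10)) = -11 - 4*(1 - 1*(-4)) = -11 - 4*(1 + 4) = -11 - 4*5 = -11 - 20 = -31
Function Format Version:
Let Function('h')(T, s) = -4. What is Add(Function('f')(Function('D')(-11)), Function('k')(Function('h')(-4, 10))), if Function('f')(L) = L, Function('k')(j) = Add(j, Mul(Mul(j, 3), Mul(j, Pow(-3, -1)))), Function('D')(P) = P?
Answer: -31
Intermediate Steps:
Function('k')(j) = Add(j, Mul(-1, Pow(j, 2))) (Function('k')(j) = Add(j, Mul(Mul(3, j), Mul(j, Rational(-1, 3)))) = Add(j, Mul(Mul(3, j), Mul(Rational(-1, 3), j))) = Add(j, Mul(-1, Pow(j, 2))))
Add(Function('f')(Function('D')(-11)), Function('k')(Function('h')(-4, 10))) = Add(-11, Mul(-4, Add(1, Mul(-1, -4)))) = Add(-11, Mul(-4, Add(1, 4))) = Add(-11, Mul(-4, 5)) = Add(-11, -20) = -31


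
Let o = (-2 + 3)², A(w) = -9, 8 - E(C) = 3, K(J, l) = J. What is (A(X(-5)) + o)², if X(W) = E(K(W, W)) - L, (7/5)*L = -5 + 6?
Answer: 64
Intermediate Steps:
L = 5/7 (L = 5*(-5 + 6)/7 = (5/7)*1 = 5/7 ≈ 0.71429)
E(C) = 5 (E(C) = 8 - 1*3 = 8 - 3 = 5)
X(W) = 30/7 (X(W) = 5 - 1*5/7 = 5 - 5/7 = 30/7)
o = 1 (o = 1² = 1)
(A(X(-5)) + o)² = (-9 + 1)² = (-8)² = 64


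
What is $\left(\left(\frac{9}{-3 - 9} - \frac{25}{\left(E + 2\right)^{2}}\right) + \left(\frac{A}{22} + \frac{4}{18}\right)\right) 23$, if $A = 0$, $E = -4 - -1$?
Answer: $- \frac{21137}{36} \approx -587.14$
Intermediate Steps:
$E = -3$ ($E = -4 + 1 = -3$)
$\left(\left(\frac{9}{-3 - 9} - \frac{25}{\left(E + 2\right)^{2}}\right) + \left(\frac{A}{22} + \frac{4}{18}\right)\right) 23 = \left(\left(\frac{9}{-3 - 9} - \frac{25}{\left(-3 + 2\right)^{2}}\right) + \left(\frac{0}{22} + \frac{4}{18}\right)\right) 23 = \left(\left(\frac{9}{-12} - \frac{25}{\left(-1\right)^{2}}\right) + \left(0 \cdot \frac{1}{22} + 4 \cdot \frac{1}{18}\right)\right) 23 = \left(\left(9 \left(- \frac{1}{12}\right) - \frac{25}{1}\right) + \left(0 + \frac{2}{9}\right)\right) 23 = \left(\left(- \frac{3}{4} - 25\right) + \frac{2}{9}\right) 23 = \left(- \frac{103}{4} + \frac{2}{9}\right) 23 = \left(- \frac{919}{36}\right) 23 = - \frac{21137}{36}$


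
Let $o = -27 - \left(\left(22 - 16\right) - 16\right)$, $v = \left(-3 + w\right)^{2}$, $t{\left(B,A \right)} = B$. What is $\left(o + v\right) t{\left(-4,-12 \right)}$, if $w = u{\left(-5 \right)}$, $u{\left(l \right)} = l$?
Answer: $-188$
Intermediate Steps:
$w = -5$
$v = 64$ ($v = \left(-3 - 5\right)^{2} = \left(-8\right)^{2} = 64$)
$o = -17$ ($o = -27 - \left(6 - 16\right) = -27 - -10 = -27 + 10 = -17$)
$\left(o + v\right) t{\left(-4,-12 \right)} = \left(-17 + 64\right) \left(-4\right) = 47 \left(-4\right) = -188$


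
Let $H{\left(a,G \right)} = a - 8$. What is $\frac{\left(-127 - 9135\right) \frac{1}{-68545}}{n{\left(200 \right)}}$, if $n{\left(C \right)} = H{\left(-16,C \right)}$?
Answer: $- \frac{4631}{822540} \approx -0.0056301$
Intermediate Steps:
$H{\left(a,G \right)} = -8 + a$ ($H{\left(a,G \right)} = a - 8 = -8 + a$)
$n{\left(C \right)} = -24$ ($n{\left(C \right)} = -8 - 16 = -24$)
$\frac{\left(-127 - 9135\right) \frac{1}{-68545}}{n{\left(200 \right)}} = \frac{\left(-127 - 9135\right) \frac{1}{-68545}}{-24} = \left(-127 - 9135\right) \left(- \frac{1}{68545}\right) \left(- \frac{1}{24}\right) = \left(-9262\right) \left(- \frac{1}{68545}\right) \left(- \frac{1}{24}\right) = \frac{9262}{68545} \left(- \frac{1}{24}\right) = - \frac{4631}{822540}$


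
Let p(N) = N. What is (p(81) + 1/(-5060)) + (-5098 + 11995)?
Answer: 35308679/5060 ≈ 6978.0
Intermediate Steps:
(p(81) + 1/(-5060)) + (-5098 + 11995) = (81 + 1/(-5060)) + (-5098 + 11995) = (81 - 1/5060) + 6897 = 409859/5060 + 6897 = 35308679/5060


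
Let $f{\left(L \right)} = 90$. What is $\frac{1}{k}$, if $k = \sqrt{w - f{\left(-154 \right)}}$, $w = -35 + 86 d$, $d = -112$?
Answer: $- \frac{i \sqrt{9757}}{9757} \approx - 0.010124 i$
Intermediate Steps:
$w = -9667$ ($w = -35 + 86 \left(-112\right) = -35 - 9632 = -9667$)
$k = i \sqrt{9757}$ ($k = \sqrt{-9667 - 90} = \sqrt{-9757} = i \sqrt{9757} \approx 98.778 i$)
$\frac{1}{k} = \frac{1}{i \sqrt{9757}} = - \frac{i \sqrt{9757}}{9757}$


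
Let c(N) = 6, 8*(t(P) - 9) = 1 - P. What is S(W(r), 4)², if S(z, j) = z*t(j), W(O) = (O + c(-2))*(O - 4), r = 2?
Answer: 19044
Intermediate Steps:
t(P) = 73/8 - P/8 (t(P) = 9 + (1 - P)/8 = 9 + (⅛ - P/8) = 73/8 - P/8)
W(O) = (-4 + O)*(6 + O) (W(O) = (O + 6)*(O - 4) = (6 + O)*(-4 + O) = (-4 + O)*(6 + O))
S(z, j) = z*(73/8 - j/8)
S(W(r), 4)² = ((-24 + 2² + 2*2)*(73 - 1*4)/8)² = ((-24 + 4 + 4)*(73 - 4)/8)² = ((⅛)*(-16)*69)² = (-138)² = 19044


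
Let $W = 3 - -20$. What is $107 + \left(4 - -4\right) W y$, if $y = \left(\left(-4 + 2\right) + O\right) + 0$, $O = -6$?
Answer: $-1365$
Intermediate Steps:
$W = 23$ ($W = 3 + 20 = 23$)
$y = -8$ ($y = \left(\left(-4 + 2\right) - 6\right) + 0 = \left(-2 - 6\right) + 0 = -8 + 0 = -8$)
$107 + \left(4 - -4\right) W y = 107 + \left(4 - -4\right) 23 \left(-8\right) = 107 + \left(4 + 4\right) \left(-184\right) = 107 + 8 \left(-184\right) = 107 - 1472 = -1365$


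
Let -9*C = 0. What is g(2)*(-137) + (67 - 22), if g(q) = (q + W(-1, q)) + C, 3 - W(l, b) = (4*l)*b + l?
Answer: -1873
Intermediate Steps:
C = 0 (C = -1/9*0 = 0)
W(l, b) = 3 - l - 4*b*l (W(l, b) = 3 - ((4*l)*b + l) = 3 - (4*b*l + l) = 3 - (l + 4*b*l) = 3 + (-l - 4*b*l) = 3 - l - 4*b*l)
g(q) = 4 + 5*q (g(q) = (q + (3 - 1*(-1) - 4*q*(-1))) + 0 = (q + (3 + 1 + 4*q)) + 0 = (q + (4 + 4*q)) + 0 = (4 + 5*q) + 0 = 4 + 5*q)
g(2)*(-137) + (67 - 22) = (4 + 5*2)*(-137) + (67 - 22) = (4 + 10)*(-137) + 45 = 14*(-137) + 45 = -1918 + 45 = -1873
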